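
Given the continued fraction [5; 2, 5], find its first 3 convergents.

5/1, 11/2, 60/11

Using the convergent recurrence p_i = a_i*p_{i-1} + p_{i-2}, q_i = a_i*q_{i-1} + q_{i-2} with p_{-2}=0, p_{-1}=1, q_{-2}=1, q_{-1}=0:
  i=0: a_0=5, p_0 = 5*1 + 0 = 5, q_0 = 5*0 + 1 = 1.
  i=1: a_1=2, p_1 = 2*5 + 1 = 11, q_1 = 2*1 + 0 = 2.
  i=2: a_2=5, p_2 = 5*11 + 5 = 60, q_2 = 5*2 + 1 = 11.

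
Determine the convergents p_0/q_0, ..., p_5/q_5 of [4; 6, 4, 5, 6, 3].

Using the convergent recurrence p_i = a_i*p_{i-1} + p_{i-2}, q_i = a_i*q_{i-1} + q_{i-2} with p_{-2}=0, p_{-1}=1, q_{-2}=1, q_{-1}=0:
  i=0: a_0=4, p_0 = 4*1 + 0 = 4, q_0 = 4*0 + 1 = 1.
  i=1: a_1=6, p_1 = 6*4 + 1 = 25, q_1 = 6*1 + 0 = 6.
  i=2: a_2=4, p_2 = 4*25 + 4 = 104, q_2 = 4*6 + 1 = 25.
  i=3: a_3=5, p_3 = 5*104 + 25 = 545, q_3 = 5*25 + 6 = 131.
  i=4: a_4=6, p_4 = 6*545 + 104 = 3374, q_4 = 6*131 + 25 = 811.
  i=5: a_5=3, p_5 = 3*3374 + 545 = 10667, q_5 = 3*811 + 131 = 2564.

4/1, 25/6, 104/25, 545/131, 3374/811, 10667/2564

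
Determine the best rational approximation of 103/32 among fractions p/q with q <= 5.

16/5

Expand x = 103/32 as a continued fraction with the Euclidean algorithm:
  103 = 3*32 + 7, so a_0 = 3.
  32 = 4*7 + 4, so a_1 = 4.
  7 = 1*4 + 3, so a_2 = 1.
  4 = 1*3 + 1, so a_3 = 1.
  3 = 3*1 + 0, so a_4 = 3.
so x = [3; 4, 1, 1, 3].
Convergents (p_i = a_i*p_{i-1} + p_{i-2}, q_i = a_i*q_{i-1} + q_{i-2} with p_{-2}=0, p_{-1}=1, q_{-2}=1, q_{-1}=0), until the denominator exceeds 5:
  i=0: a_0=3, p_0 = 3*1 + 0 = 3, q_0 = 3*0 + 1 = 1.
  i=1: a_1=4, p_1 = 4*3 + 1 = 13, q_1 = 4*1 + 0 = 4.
  i=2: a_2=1, p_2 = 1*13 + 3 = 16, q_2 = 1*4 + 1 = 5.
  i=3: a_3=1, p_3 = 1*16 + 13 = 29, q_3 = 1*5 + 4 = 9.
q_3 = 9 > 5, so the last convergent with denominator <= 5 is p_2/q_2 = 16/5.
The closest fraction with denominator <= 5 is either p_2/q_2 or the intermediate fraction (k*p_2 + p_1)/(k*q_2 + q_1) with the largest k >= 1 whose denominator stays <= 5; these approach x as k grows, and every other convergent or intermediate fraction in range is farther away.
Largest k: floor((5 - q_1)/q_2) = floor((5 - 4)/5) = 0.
Since k = 0, no intermediate fraction beyond p_2/q_2 has denominator <= 5, so the convergent 16/5 is the closest (its error is |103*5 - 16*32|/(32*5) = 3/160).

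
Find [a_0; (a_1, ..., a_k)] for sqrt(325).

Write x_i = (sqrt(325) + m_i)/d_i with (m_0, d_0) = (0, 1). a_0 = floor(sqrt(325)) = 18, since 18^2 = 324 <= 325 < 361 = 19^2.
Iterate m_{i+1} = d_i*a_i - m_i, d_{i+1} = (325 - m_{i+1}^2)/d_i, a_{i+1} = floor((a_0 + m_{i+1})/d_{i+1}):
  m_1 = 1*18 - 0 = 18, d_1 = (325 - 18^2)/1 = 1/1 = 1, a_1 = floor((18 + 18)/1) = 36.
  m_2 = 1*36 - 18 = 18, d_2 = (325 - 18^2)/1 = 1/1 = 1: (m_2, d_2) = (m_1, d_1) = (18, 1), so from here the quotient a_1 repeats; the period length is 1.
Hence the expansion of sqrt(325) is a_0 = 18 followed by the repeating block 36 (period 1).

[18; (36)]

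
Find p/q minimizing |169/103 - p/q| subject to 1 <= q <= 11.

18/11

Expand x = 169/103 as a continued fraction with the Euclidean algorithm:
  169 = 1*103 + 66, so a_0 = 1.
  103 = 1*66 + 37, so a_1 = 1.
  66 = 1*37 + 29, so a_2 = 1.
  37 = 1*29 + 8, so a_3 = 1.
  29 = 3*8 + 5, so a_4 = 3.
  8 = 1*5 + 3, so a_5 = 1.
  5 = 1*3 + 2, so a_6 = 1.
  3 = 1*2 + 1, so a_7 = 1.
  2 = 2*1 + 0, so a_8 = 2.
so x = [1; 1, 1, 1, 3, 1, 1, 1, 2].
Convergents (p_i = a_i*p_{i-1} + p_{i-2}, q_i = a_i*q_{i-1} + q_{i-2} with p_{-2}=0, p_{-1}=1, q_{-2}=1, q_{-1}=0), until the denominator exceeds 11:
  i=0: a_0=1, p_0 = 1*1 + 0 = 1, q_0 = 1*0 + 1 = 1.
  i=1: a_1=1, p_1 = 1*1 + 1 = 2, q_1 = 1*1 + 0 = 1.
  i=2: a_2=1, p_2 = 1*2 + 1 = 3, q_2 = 1*1 + 1 = 2.
  i=3: a_3=1, p_3 = 1*3 + 2 = 5, q_3 = 1*2 + 1 = 3.
  i=4: a_4=3, p_4 = 3*5 + 3 = 18, q_4 = 3*3 + 2 = 11.
  i=5: a_5=1, p_5 = 1*18 + 5 = 23, q_5 = 1*11 + 3 = 14.
q_5 = 14 > 11, so the last convergent with denominator <= 11 is p_4/q_4 = 18/11.
The closest fraction with denominator <= 11 is either p_4/q_4 or the intermediate fraction (k*p_4 + p_3)/(k*q_4 + q_3) with the largest k >= 1 whose denominator stays <= 11; these approach x as k grows, and every other convergent or intermediate fraction in range is farther away.
Largest k: floor((11 - q_3)/q_4) = floor((11 - 3)/11) = 0.
Since k = 0, no intermediate fraction beyond p_4/q_4 has denominator <= 11, so the convergent 18/11 is the closest (its error is |169*11 - 18*103|/(103*11) = 5/1133).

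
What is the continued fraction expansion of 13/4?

[3; 4]

Run the Euclidean algorithm on 13 and 4; the successive quotients are the partial quotients a_0, a_1, ... (each step inverts the fractional part left over by the previous one):
  13 = 3*4 + 1, so a_0 = 3.
  4 = 4*1 + 0, so a_1 = 4.
The remainder reaches 0 after 2 divisions, so the expansion has 2 partial quotients, read off in order.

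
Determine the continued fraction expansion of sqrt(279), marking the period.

Write x_i = (sqrt(279) + m_i)/d_i with (m_0, d_0) = (0, 1). a_0 = floor(sqrt(279)) = 16, since 16^2 = 256 <= 279 < 289 = 17^2.
Iterate m_{i+1} = d_i*a_i - m_i, d_{i+1} = (279 - m_{i+1}^2)/d_i, a_{i+1} = floor((a_0 + m_{i+1})/d_{i+1}):
  m_1 = 1*16 - 0 = 16, d_1 = (279 - 16^2)/1 = 23/1 = 23, a_1 = floor((16 + 16)/23) = 1.
  m_2 = 23*1 - 16 = 7, d_2 = (279 - 7^2)/23 = 230/23 = 10, a_2 = floor((16 + 7)/10) = 2.
  m_3 = 10*2 - 7 = 13, d_3 = (279 - 13^2)/10 = 110/10 = 11, a_3 = floor((16 + 13)/11) = 2.
  m_4 = 11*2 - 13 = 9, d_4 = (279 - 9^2)/11 = 198/11 = 18, a_4 = floor((16 + 9)/18) = 1.
  m_5 = 18*1 - 9 = 9, d_5 = (279 - 9^2)/18 = 198/18 = 11, a_5 = floor((16 + 9)/11) = 2.
  m_6 = 11*2 - 9 = 13, d_6 = (279 - 13^2)/11 = 110/11 = 10, a_6 = floor((16 + 13)/10) = 2.
  m_7 = 10*2 - 13 = 7, d_7 = (279 - 7^2)/10 = 230/10 = 23, a_7 = floor((16 + 7)/23) = 1.
  m_8 = 23*1 - 7 = 16, d_8 = (279 - 16^2)/23 = 23/23 = 1, a_8 = floor((16 + 16)/1) = 32.
  m_9 = 1*32 - 16 = 16, d_9 = (279 - 16^2)/1 = 23/1 = 23: (m_9, d_9) = (m_1, d_1) = (16, 23), so from here the quotients repeat a_1, ..., a_8; the period length is 8.
Hence the expansion of sqrt(279) is a_0 = 16 followed by the repeating block 1, 2, 2, 1, 2, 2, 1, 32 (period 8).

[16; (1, 2, 2, 1, 2, 2, 1, 32)]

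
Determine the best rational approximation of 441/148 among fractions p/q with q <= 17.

Expand x = 441/148 as a continued fraction with the Euclidean algorithm:
  441 = 2*148 + 145, so a_0 = 2.
  148 = 1*145 + 3, so a_1 = 1.
  145 = 48*3 + 1, so a_2 = 48.
  3 = 3*1 + 0, so a_3 = 3.
so x = [2; 1, 48, 3].
Convergents (p_i = a_i*p_{i-1} + p_{i-2}, q_i = a_i*q_{i-1} + q_{i-2} with p_{-2}=0, p_{-1}=1, q_{-2}=1, q_{-1}=0), until the denominator exceeds 17:
  i=0: a_0=2, p_0 = 2*1 + 0 = 2, q_0 = 2*0 + 1 = 1.
  i=1: a_1=1, p_1 = 1*2 + 1 = 3, q_1 = 1*1 + 0 = 1.
  i=2: a_2=48, p_2 = 48*3 + 2 = 146, q_2 = 48*1 + 1 = 49.
q_2 = 49 > 17, so the last convergent with denominator <= 17 is p_1/q_1 = 3/1.
The closest fraction with denominator <= 17 is either p_1/q_1 or the intermediate fraction (k*p_1 + p_0)/(k*q_1 + q_0) with the largest k >= 1 whose denominator stays <= 17; these approach x as k grows, and every other convergent or intermediate fraction in range is farther away.
Largest k: floor((17 - q_0)/q_1) = floor((17 - 1)/1) = 16.
That gives (16*3 + 2)/(16*1 + 1) = 50/17.
Compare the errors: |x - 3/1| = |441*1 - 3*148|/(148*1) = 3/148, and |x - 50/17| = |441*17 - 50*148|/(148*17) = 97/2516.
Cross-multiplying, 3*2516 = 7548 < 14356 = 97*148, so 3/148 is smaller: the convergent 3/1 is closer to x than 50/17.

3/1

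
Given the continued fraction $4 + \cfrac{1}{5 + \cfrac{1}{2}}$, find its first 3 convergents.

4/1, 21/5, 46/11

Using the convergent recurrence p_i = a_i*p_{i-1} + p_{i-2}, q_i = a_i*q_{i-1} + q_{i-2} with p_{-2}=0, p_{-1}=1, q_{-2}=1, q_{-1}=0:
  i=0: a_0=4, p_0 = 4*1 + 0 = 4, q_0 = 4*0 + 1 = 1.
  i=1: a_1=5, p_1 = 5*4 + 1 = 21, q_1 = 5*1 + 0 = 5.
  i=2: a_2=2, p_2 = 2*21 + 4 = 46, q_2 = 2*5 + 1 = 11.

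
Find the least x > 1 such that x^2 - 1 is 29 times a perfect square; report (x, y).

(x, y) = (9801, 1820)

First expand sqrt(29) as a continued fraction. With x_i = (sqrt(29) + m_i)/d_i and (m_0, d_0) = (0, 1): a_0 = floor(sqrt(29)) = 5, since 5^2 = 25 <= 29 < 36 = 6^2.
Iterate m_{i+1} = d_i*a_i - m_i, d_{i+1} = (29 - m_{i+1}^2)/d_i, a_{i+1} = floor((a_0 + m_{i+1})/d_{i+1}):
  m_1 = 1*5 - 0 = 5, d_1 = (29 - 5^2)/1 = 4/1 = 4, a_1 = floor((5 + 5)/4) = 2.
  m_2 = 4*2 - 5 = 3, d_2 = (29 - 3^2)/4 = 20/4 = 5, a_2 = floor((5 + 3)/5) = 1.
  m_3 = 5*1 - 3 = 2, d_3 = (29 - 2^2)/5 = 25/5 = 5, a_3 = floor((5 + 2)/5) = 1.
  m_4 = 5*1 - 2 = 3, d_4 = (29 - 3^2)/5 = 20/5 = 4, a_4 = floor((5 + 3)/4) = 2.
  m_5 = 4*2 - 3 = 5, d_5 = (29 - 5^2)/4 = 4/4 = 1, a_5 = floor((5 + 5)/1) = 10.
  m_6 = 1*10 - 5 = 5, d_6 = (29 - 5^2)/1 = 4/1 = 4: (m_6, d_6) = (m_1, d_1) = (5, 4), so from here the quotients repeat a_1, ..., a_5; the period length is 5.
So sqrt(29) = [5; (2, 1, 1, 2, 10)] with period length k = 5.
k is odd, so (p_{k-1}, q_{k-1}) only solves x^2 - 29y^2 = -1 and the fundamental solution of x^2 - 29y^2 = 1 is (p_{2k-1}, q_{2k-1}) = (p_9, q_9); compute convergents through index 9, running through the period twice.
Convergents (p_i = a_i*p_{i-1} + p_{i-2}, q_i = a_i*q_{i-1} + q_{i-2} with p_{-2}=0, p_{-1}=1, q_{-2}=1, q_{-1}=0):
  i=0: a_0=5, p_0 = 5*1 + 0 = 5, q_0 = 5*0 + 1 = 1.
  i=1: a_1=2, p_1 = 2*5 + 1 = 11, q_1 = 2*1 + 0 = 2.
  i=2: a_2=1, p_2 = 1*11 + 5 = 16, q_2 = 1*2 + 1 = 3.
  i=3: a_3=1, p_3 = 1*16 + 11 = 27, q_3 = 1*3 + 2 = 5.
  i=4: a_4=2, p_4 = 2*27 + 16 = 70, q_4 = 2*5 + 3 = 13.
  i=5: a_5=10, p_5 = 10*70 + 27 = 727, q_5 = 10*13 + 5 = 135.
  i=6: a_6=2, p_6 = 2*727 + 70 = 1524, q_6 = 2*135 + 13 = 283.
  i=7: a_7=1, p_7 = 1*1524 + 727 = 2251, q_7 = 1*283 + 135 = 418.
  i=8: a_8=1, p_8 = 1*2251 + 1524 = 3775, q_8 = 1*418 + 283 = 701.
  i=9: a_9=2, p_9 = 2*3775 + 2251 = 9801, q_9 = 2*701 + 418 = 1820.
Indeed p_4^2 - 29*q_4^2 = 4900 - 4901 = -1, not +1.
Check: 9801^2 - 29*1820^2 = 96059601 - 96059600 = 1, so (x, y) = (9801, 1820) solves the equation, and by the theorem it is the least positive solution.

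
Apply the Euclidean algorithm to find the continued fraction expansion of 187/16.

[11; 1, 2, 5]

Run the Euclidean algorithm on 187 and 16; the successive quotients are the partial quotients a_0, a_1, ... (each step inverts the fractional part left over by the previous one):
  187 = 11*16 + 11, so a_0 = 11.
  16 = 1*11 + 5, so a_1 = 1.
  11 = 2*5 + 1, so a_2 = 2.
  5 = 5*1 + 0, so a_3 = 5.
The remainder reaches 0 after 4 divisions, so the expansion has 4 partial quotients, read off in order.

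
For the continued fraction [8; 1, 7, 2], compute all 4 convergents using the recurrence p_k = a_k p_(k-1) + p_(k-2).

8/1, 9/1, 71/8, 151/17

Using the convergent recurrence p_i = a_i*p_{i-1} + p_{i-2}, q_i = a_i*q_{i-1} + q_{i-2} with p_{-2}=0, p_{-1}=1, q_{-2}=1, q_{-1}=0:
  i=0: a_0=8, p_0 = 8*1 + 0 = 8, q_0 = 8*0 + 1 = 1.
  i=1: a_1=1, p_1 = 1*8 + 1 = 9, q_1 = 1*1 + 0 = 1.
  i=2: a_2=7, p_2 = 7*9 + 8 = 71, q_2 = 7*1 + 1 = 8.
  i=3: a_3=2, p_3 = 2*71 + 9 = 151, q_3 = 2*8 + 1 = 17.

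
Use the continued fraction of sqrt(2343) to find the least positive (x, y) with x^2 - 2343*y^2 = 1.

First expand sqrt(2343) as a continued fraction. With x_i = (sqrt(2343) + m_i)/d_i and (m_0, d_0) = (0, 1): a_0 = floor(sqrt(2343)) = 48, since 48^2 = 2304 <= 2343 < 2401 = 49^2.
Iterate m_{i+1} = d_i*a_i - m_i, d_{i+1} = (2343 - m_{i+1}^2)/d_i, a_{i+1} = floor((a_0 + m_{i+1})/d_{i+1}):
  m_1 = 1*48 - 0 = 48, d_1 = (2343 - 48^2)/1 = 39/1 = 39, a_1 = floor((48 + 48)/39) = 2.
  m_2 = 39*2 - 48 = 30, d_2 = (2343 - 30^2)/39 = 1443/39 = 37, a_2 = floor((48 + 30)/37) = 2.
  m_3 = 37*2 - 30 = 44, d_3 = (2343 - 44^2)/37 = 407/37 = 11, a_3 = floor((48 + 44)/11) = 8.
  m_4 = 11*8 - 44 = 44, d_4 = (2343 - 44^2)/11 = 407/11 = 37, a_4 = floor((48 + 44)/37) = 2.
  m_5 = 37*2 - 44 = 30, d_5 = (2343 - 30^2)/37 = 1443/37 = 39, a_5 = floor((48 + 30)/39) = 2.
  m_6 = 39*2 - 30 = 48, d_6 = (2343 - 48^2)/39 = 39/39 = 1, a_6 = floor((48 + 48)/1) = 96.
  m_7 = 1*96 - 48 = 48, d_7 = (2343 - 48^2)/1 = 39/1 = 39: (m_7, d_7) = (m_1, d_1) = (48, 39), so from here the quotients repeat a_1, ..., a_6; the period length is 6.
So sqrt(2343) = [48; (2, 2, 8, 2, 2, 96)] with period length k = 6.
k is even, so the fundamental solution of x^2 - 2343y^2 = 1 is (p_{k-1}, q_{k-1}) = (p_5, q_5); compute convergents through index 5.
Convergents (p_i = a_i*p_{i-1} + p_{i-2}, q_i = a_i*q_{i-1} + q_{i-2} with p_{-2}=0, p_{-1}=1, q_{-2}=1, q_{-1}=0):
  i=0: a_0=48, p_0 = 48*1 + 0 = 48, q_0 = 48*0 + 1 = 1.
  i=1: a_1=2, p_1 = 2*48 + 1 = 97, q_1 = 2*1 + 0 = 2.
  i=2: a_2=2, p_2 = 2*97 + 48 = 242, q_2 = 2*2 + 1 = 5.
  i=3: a_3=8, p_3 = 8*242 + 97 = 2033, q_3 = 8*5 + 2 = 42.
  i=4: a_4=2, p_4 = 2*2033 + 242 = 4308, q_4 = 2*42 + 5 = 89.
  i=5: a_5=2, p_5 = 2*4308 + 2033 = 10649, q_5 = 2*89 + 42 = 220.
Check: 10649^2 - 2343*220^2 = 113401201 - 113401200 = 1, so (x, y) = (10649, 220) solves the equation, and by the theorem it is the least positive solution.

(x, y) = (10649, 220)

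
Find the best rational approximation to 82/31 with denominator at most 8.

21/8

Expand x = 82/31 as a continued fraction with the Euclidean algorithm:
  82 = 2*31 + 20, so a_0 = 2.
  31 = 1*20 + 11, so a_1 = 1.
  20 = 1*11 + 9, so a_2 = 1.
  11 = 1*9 + 2, so a_3 = 1.
  9 = 4*2 + 1, so a_4 = 4.
  2 = 2*1 + 0, so a_5 = 2.
so x = [2; 1, 1, 1, 4, 2].
Convergents (p_i = a_i*p_{i-1} + p_{i-2}, q_i = a_i*q_{i-1} + q_{i-2} with p_{-2}=0, p_{-1}=1, q_{-2}=1, q_{-1}=0), until the denominator exceeds 8:
  i=0: a_0=2, p_0 = 2*1 + 0 = 2, q_0 = 2*0 + 1 = 1.
  i=1: a_1=1, p_1 = 1*2 + 1 = 3, q_1 = 1*1 + 0 = 1.
  i=2: a_2=1, p_2 = 1*3 + 2 = 5, q_2 = 1*1 + 1 = 2.
  i=3: a_3=1, p_3 = 1*5 + 3 = 8, q_3 = 1*2 + 1 = 3.
  i=4: a_4=4, p_4 = 4*8 + 5 = 37, q_4 = 4*3 + 2 = 14.
q_4 = 14 > 8, so the last convergent with denominator <= 8 is p_3/q_3 = 8/3.
The closest fraction with denominator <= 8 is either p_3/q_3 or the intermediate fraction (k*p_3 + p_2)/(k*q_3 + q_2) with the largest k >= 1 whose denominator stays <= 8; these approach x as k grows, and every other convergent or intermediate fraction in range is farther away.
Largest k: floor((8 - q_2)/q_3) = floor((8 - 2)/3) = 2.
That gives (2*8 + 5)/(2*3 + 2) = 21/8.
Compare the errors: |x - 8/3| = |82*3 - 8*31|/(31*3) = 2/93, and |x - 21/8| = |82*8 - 21*31|/(31*8) = 5/248.
Cross-multiplying, 5*93 = 465 < 496 = 2*248, so 5/248 is smaller: the intermediate fraction 21/8 is closer to x than 8/3.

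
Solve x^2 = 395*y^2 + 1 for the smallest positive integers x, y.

First expand sqrt(395) as a continued fraction. With x_i = (sqrt(395) + m_i)/d_i and (m_0, d_0) = (0, 1): a_0 = floor(sqrt(395)) = 19, since 19^2 = 361 <= 395 < 400 = 20^2.
Iterate m_{i+1} = d_i*a_i - m_i, d_{i+1} = (395 - m_{i+1}^2)/d_i, a_{i+1} = floor((a_0 + m_{i+1})/d_{i+1}):
  m_1 = 1*19 - 0 = 19, d_1 = (395 - 19^2)/1 = 34/1 = 34, a_1 = floor((19 + 19)/34) = 1.
  m_2 = 34*1 - 19 = 15, d_2 = (395 - 15^2)/34 = 170/34 = 5, a_2 = floor((19 + 15)/5) = 6.
  m_3 = 5*6 - 15 = 15, d_3 = (395 - 15^2)/5 = 170/5 = 34, a_3 = floor((19 + 15)/34) = 1.
  m_4 = 34*1 - 15 = 19, d_4 = (395 - 19^2)/34 = 34/34 = 1, a_4 = floor((19 + 19)/1) = 38.
  m_5 = 1*38 - 19 = 19, d_5 = (395 - 19^2)/1 = 34/1 = 34: (m_5, d_5) = (m_1, d_1) = (19, 34), so from here the quotients repeat a_1, ..., a_4; the period length is 4.
So sqrt(395) = [19; (1, 6, 1, 38)] with period length k = 4.
k is even, so the fundamental solution of x^2 - 395y^2 = 1 is (p_{k-1}, q_{k-1}) = (p_3, q_3); compute convergents through index 3.
Convergents (p_i = a_i*p_{i-1} + p_{i-2}, q_i = a_i*q_{i-1} + q_{i-2} with p_{-2}=0, p_{-1}=1, q_{-2}=1, q_{-1}=0):
  i=0: a_0=19, p_0 = 19*1 + 0 = 19, q_0 = 19*0 + 1 = 1.
  i=1: a_1=1, p_1 = 1*19 + 1 = 20, q_1 = 1*1 + 0 = 1.
  i=2: a_2=6, p_2 = 6*20 + 19 = 139, q_2 = 6*1 + 1 = 7.
  i=3: a_3=1, p_3 = 1*139 + 20 = 159, q_3 = 1*7 + 1 = 8.
Check: 159^2 - 395*8^2 = 25281 - 25280 = 1, so (x, y) = (159, 8) solves the equation, and by the theorem it is the least positive solution.

(x, y) = (159, 8)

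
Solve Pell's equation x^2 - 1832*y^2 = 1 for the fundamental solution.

First expand sqrt(1832) as a continued fraction. With x_i = (sqrt(1832) + m_i)/d_i and (m_0, d_0) = (0, 1): a_0 = floor(sqrt(1832)) = 42, since 42^2 = 1764 <= 1832 < 1849 = 43^2.
Iterate m_{i+1} = d_i*a_i - m_i, d_{i+1} = (1832 - m_{i+1}^2)/d_i, a_{i+1} = floor((a_0 + m_{i+1})/d_{i+1}):
  m_1 = 1*42 - 0 = 42, d_1 = (1832 - 42^2)/1 = 68/1 = 68, a_1 = floor((42 + 42)/68) = 1.
  m_2 = 68*1 - 42 = 26, d_2 = (1832 - 26^2)/68 = 1156/68 = 17, a_2 = floor((42 + 26)/17) = 4.
  m_3 = 17*4 - 26 = 42, d_3 = (1832 - 42^2)/17 = 68/17 = 4, a_3 = floor((42 + 42)/4) = 21.
  m_4 = 4*21 - 42 = 42, d_4 = (1832 - 42^2)/4 = 68/4 = 17, a_4 = floor((42 + 42)/17) = 4.
  m_5 = 17*4 - 42 = 26, d_5 = (1832 - 26^2)/17 = 1156/17 = 68, a_5 = floor((42 + 26)/68) = 1.
  m_6 = 68*1 - 26 = 42, d_6 = (1832 - 42^2)/68 = 68/68 = 1, a_6 = floor((42 + 42)/1) = 84.
  m_7 = 1*84 - 42 = 42, d_7 = (1832 - 42^2)/1 = 68/1 = 68: (m_7, d_7) = (m_1, d_1) = (42, 68), so from here the quotients repeat a_1, ..., a_6; the period length is 6.
So sqrt(1832) = [42; (1, 4, 21, 4, 1, 84)] with period length k = 6.
k is even, so the fundamental solution of x^2 - 1832y^2 = 1 is (p_{k-1}, q_{k-1}) = (p_5, q_5); compute convergents through index 5.
Convergents (p_i = a_i*p_{i-1} + p_{i-2}, q_i = a_i*q_{i-1} + q_{i-2} with p_{-2}=0, p_{-1}=1, q_{-2}=1, q_{-1}=0):
  i=0: a_0=42, p_0 = 42*1 + 0 = 42, q_0 = 42*0 + 1 = 1.
  i=1: a_1=1, p_1 = 1*42 + 1 = 43, q_1 = 1*1 + 0 = 1.
  i=2: a_2=4, p_2 = 4*43 + 42 = 214, q_2 = 4*1 + 1 = 5.
  i=3: a_3=21, p_3 = 21*214 + 43 = 4537, q_3 = 21*5 + 1 = 106.
  i=4: a_4=4, p_4 = 4*4537 + 214 = 18362, q_4 = 4*106 + 5 = 429.
  i=5: a_5=1, p_5 = 1*18362 + 4537 = 22899, q_5 = 1*429 + 106 = 535.
Check: 22899^2 - 1832*535^2 = 524364201 - 524364200 = 1, so (x, y) = (22899, 535) solves the equation, and by the theorem it is the least positive solution.

(x, y) = (22899, 535)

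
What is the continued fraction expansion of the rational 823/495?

[1; 1, 1, 1, 26, 1, 5]

Run the Euclidean algorithm on 823 and 495; the successive quotients are the partial quotients a_0, a_1, ... (each step inverts the fractional part left over by the previous one):
  823 = 1*495 + 328, so a_0 = 1.
  495 = 1*328 + 167, so a_1 = 1.
  328 = 1*167 + 161, so a_2 = 1.
  167 = 1*161 + 6, so a_3 = 1.
  161 = 26*6 + 5, so a_4 = 26.
  6 = 1*5 + 1, so a_5 = 1.
  5 = 5*1 + 0, so a_6 = 5.
The remainder reaches 0 after 7 divisions, so the expansion has 7 partial quotients, read off in order.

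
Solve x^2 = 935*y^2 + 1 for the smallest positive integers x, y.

(x, y) = (1376, 45)

First expand sqrt(935) as a continued fraction. With x_i = (sqrt(935) + m_i)/d_i and (m_0, d_0) = (0, 1): a_0 = floor(sqrt(935)) = 30, since 30^2 = 900 <= 935 < 961 = 31^2.
Iterate m_{i+1} = d_i*a_i - m_i, d_{i+1} = (935 - m_{i+1}^2)/d_i, a_{i+1} = floor((a_0 + m_{i+1})/d_{i+1}):
  m_1 = 1*30 - 0 = 30, d_1 = (935 - 30^2)/1 = 35/1 = 35, a_1 = floor((30 + 30)/35) = 1.
  m_2 = 35*1 - 30 = 5, d_2 = (935 - 5^2)/35 = 910/35 = 26, a_2 = floor((30 + 5)/26) = 1.
  m_3 = 26*1 - 5 = 21, d_3 = (935 - 21^2)/26 = 494/26 = 19, a_3 = floor((30 + 21)/19) = 2.
  m_4 = 19*2 - 21 = 17, d_4 = (935 - 17^2)/19 = 646/19 = 34, a_4 = floor((30 + 17)/34) = 1.
  m_5 = 34*1 - 17 = 17, d_5 = (935 - 17^2)/34 = 646/34 = 19, a_5 = floor((30 + 17)/19) = 2.
  m_6 = 19*2 - 17 = 21, d_6 = (935 - 21^2)/19 = 494/19 = 26, a_6 = floor((30 + 21)/26) = 1.
  m_7 = 26*1 - 21 = 5, d_7 = (935 - 5^2)/26 = 910/26 = 35, a_7 = floor((30 + 5)/35) = 1.
  m_8 = 35*1 - 5 = 30, d_8 = (935 - 30^2)/35 = 35/35 = 1, a_8 = floor((30 + 30)/1) = 60.
  m_9 = 1*60 - 30 = 30, d_9 = (935 - 30^2)/1 = 35/1 = 35: (m_9, d_9) = (m_1, d_1) = (30, 35), so from here the quotients repeat a_1, ..., a_8; the period length is 8.
So sqrt(935) = [30; (1, 1, 2, 1, 2, 1, 1, 60)] with period length k = 8.
k is even, so the fundamental solution of x^2 - 935y^2 = 1 is (p_{k-1}, q_{k-1}) = (p_7, q_7); compute convergents through index 7.
Convergents (p_i = a_i*p_{i-1} + p_{i-2}, q_i = a_i*q_{i-1} + q_{i-2} with p_{-2}=0, p_{-1}=1, q_{-2}=1, q_{-1}=0):
  i=0: a_0=30, p_0 = 30*1 + 0 = 30, q_0 = 30*0 + 1 = 1.
  i=1: a_1=1, p_1 = 1*30 + 1 = 31, q_1 = 1*1 + 0 = 1.
  i=2: a_2=1, p_2 = 1*31 + 30 = 61, q_2 = 1*1 + 1 = 2.
  i=3: a_3=2, p_3 = 2*61 + 31 = 153, q_3 = 2*2 + 1 = 5.
  i=4: a_4=1, p_4 = 1*153 + 61 = 214, q_4 = 1*5 + 2 = 7.
  i=5: a_5=2, p_5 = 2*214 + 153 = 581, q_5 = 2*7 + 5 = 19.
  i=6: a_6=1, p_6 = 1*581 + 214 = 795, q_6 = 1*19 + 7 = 26.
  i=7: a_7=1, p_7 = 1*795 + 581 = 1376, q_7 = 1*26 + 19 = 45.
Check: 1376^2 - 935*45^2 = 1893376 - 1893375 = 1, so (x, y) = (1376, 45) solves the equation, and by the theorem it is the least positive solution.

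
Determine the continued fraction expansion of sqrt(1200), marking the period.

[34; (1, 1, 1, 3, 1, 1, 1, 68)]

Write x_i = (sqrt(1200) + m_i)/d_i with (m_0, d_0) = (0, 1). a_0 = floor(sqrt(1200)) = 34, since 34^2 = 1156 <= 1200 < 1225 = 35^2.
Iterate m_{i+1} = d_i*a_i - m_i, d_{i+1} = (1200 - m_{i+1}^2)/d_i, a_{i+1} = floor((a_0 + m_{i+1})/d_{i+1}):
  m_1 = 1*34 - 0 = 34, d_1 = (1200 - 34^2)/1 = 44/1 = 44, a_1 = floor((34 + 34)/44) = 1.
  m_2 = 44*1 - 34 = 10, d_2 = (1200 - 10^2)/44 = 1100/44 = 25, a_2 = floor((34 + 10)/25) = 1.
  m_3 = 25*1 - 10 = 15, d_3 = (1200 - 15^2)/25 = 975/25 = 39, a_3 = floor((34 + 15)/39) = 1.
  m_4 = 39*1 - 15 = 24, d_4 = (1200 - 24^2)/39 = 624/39 = 16, a_4 = floor((34 + 24)/16) = 3.
  m_5 = 16*3 - 24 = 24, d_5 = (1200 - 24^2)/16 = 624/16 = 39, a_5 = floor((34 + 24)/39) = 1.
  m_6 = 39*1 - 24 = 15, d_6 = (1200 - 15^2)/39 = 975/39 = 25, a_6 = floor((34 + 15)/25) = 1.
  m_7 = 25*1 - 15 = 10, d_7 = (1200 - 10^2)/25 = 1100/25 = 44, a_7 = floor((34 + 10)/44) = 1.
  m_8 = 44*1 - 10 = 34, d_8 = (1200 - 34^2)/44 = 44/44 = 1, a_8 = floor((34 + 34)/1) = 68.
  m_9 = 1*68 - 34 = 34, d_9 = (1200 - 34^2)/1 = 44/1 = 44: (m_9, d_9) = (m_1, d_1) = (34, 44), so from here the quotients repeat a_1, ..., a_8; the period length is 8.
Hence the expansion of sqrt(1200) is a_0 = 34 followed by the repeating block 1, 1, 1, 3, 1, 1, 1, 68 (period 8).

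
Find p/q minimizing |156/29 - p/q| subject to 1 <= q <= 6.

Expand x = 156/29 as a continued fraction with the Euclidean algorithm:
  156 = 5*29 + 11, so a_0 = 5.
  29 = 2*11 + 7, so a_1 = 2.
  11 = 1*7 + 4, so a_2 = 1.
  7 = 1*4 + 3, so a_3 = 1.
  4 = 1*3 + 1, so a_4 = 1.
  3 = 3*1 + 0, so a_5 = 3.
so x = [5; 2, 1, 1, 1, 3].
Convergents (p_i = a_i*p_{i-1} + p_{i-2}, q_i = a_i*q_{i-1} + q_{i-2} with p_{-2}=0, p_{-1}=1, q_{-2}=1, q_{-1}=0), until the denominator exceeds 6:
  i=0: a_0=5, p_0 = 5*1 + 0 = 5, q_0 = 5*0 + 1 = 1.
  i=1: a_1=2, p_1 = 2*5 + 1 = 11, q_1 = 2*1 + 0 = 2.
  i=2: a_2=1, p_2 = 1*11 + 5 = 16, q_2 = 1*2 + 1 = 3.
  i=3: a_3=1, p_3 = 1*16 + 11 = 27, q_3 = 1*3 + 2 = 5.
  i=4: a_4=1, p_4 = 1*27 + 16 = 43, q_4 = 1*5 + 3 = 8.
q_4 = 8 > 6, so the last convergent with denominator <= 6 is p_3/q_3 = 27/5.
The closest fraction with denominator <= 6 is either p_3/q_3 or the intermediate fraction (k*p_3 + p_2)/(k*q_3 + q_2) with the largest k >= 1 whose denominator stays <= 6; these approach x as k grows, and every other convergent or intermediate fraction in range is farther away.
Largest k: floor((6 - q_2)/q_3) = floor((6 - 3)/5) = 0.
Since k = 0, no intermediate fraction beyond p_3/q_3 has denominator <= 6, so the convergent 27/5 is the closest (its error is |156*5 - 27*29|/(29*5) = 3/145).

27/5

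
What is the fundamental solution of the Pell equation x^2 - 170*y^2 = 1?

(x, y) = (339, 26)

First expand sqrt(170) as a continued fraction. With x_i = (sqrt(170) + m_i)/d_i and (m_0, d_0) = (0, 1): a_0 = floor(sqrt(170)) = 13, since 13^2 = 169 <= 170 < 196 = 14^2.
Iterate m_{i+1} = d_i*a_i - m_i, d_{i+1} = (170 - m_{i+1}^2)/d_i, a_{i+1} = floor((a_0 + m_{i+1})/d_{i+1}):
  m_1 = 1*13 - 0 = 13, d_1 = (170 - 13^2)/1 = 1/1 = 1, a_1 = floor((13 + 13)/1) = 26.
  m_2 = 1*26 - 13 = 13, d_2 = (170 - 13^2)/1 = 1/1 = 1: (m_2, d_2) = (m_1, d_1) = (13, 1), so from here the quotient a_1 repeats; the period length is 1.
So sqrt(170) = [13; (26)] with period length k = 1.
k is odd, so (p_{k-1}, q_{k-1}) only solves x^2 - 170y^2 = -1 and the fundamental solution of x^2 - 170y^2 = 1 is (p_{2k-1}, q_{2k-1}) = (p_1, q_1); compute convergents through index 1, running through the period twice.
Convergents (p_i = a_i*p_{i-1} + p_{i-2}, q_i = a_i*q_{i-1} + q_{i-2} with p_{-2}=0, p_{-1}=1, q_{-2}=1, q_{-1}=0):
  i=0: a_0=13, p_0 = 13*1 + 0 = 13, q_0 = 13*0 + 1 = 1.
  i=1: a_1=26, p_1 = 26*13 + 1 = 339, q_1 = 26*1 + 0 = 26.
Indeed p_0^2 - 170*q_0^2 = 169 - 170 = -1, not +1.
Check: 339^2 - 170*26^2 = 114921 - 114920 = 1, so (x, y) = (339, 26) solves the equation, and by the theorem it is the least positive solution.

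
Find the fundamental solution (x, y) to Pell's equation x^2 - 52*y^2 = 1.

(x, y) = (649, 90)

First expand sqrt(52) as a continued fraction. With x_i = (sqrt(52) + m_i)/d_i and (m_0, d_0) = (0, 1): a_0 = floor(sqrt(52)) = 7, since 7^2 = 49 <= 52 < 64 = 8^2.
Iterate m_{i+1} = d_i*a_i - m_i, d_{i+1} = (52 - m_{i+1}^2)/d_i, a_{i+1} = floor((a_0 + m_{i+1})/d_{i+1}):
  m_1 = 1*7 - 0 = 7, d_1 = (52 - 7^2)/1 = 3/1 = 3, a_1 = floor((7 + 7)/3) = 4.
  m_2 = 3*4 - 7 = 5, d_2 = (52 - 5^2)/3 = 27/3 = 9, a_2 = floor((7 + 5)/9) = 1.
  m_3 = 9*1 - 5 = 4, d_3 = (52 - 4^2)/9 = 36/9 = 4, a_3 = floor((7 + 4)/4) = 2.
  m_4 = 4*2 - 4 = 4, d_4 = (52 - 4^2)/4 = 36/4 = 9, a_4 = floor((7 + 4)/9) = 1.
  m_5 = 9*1 - 4 = 5, d_5 = (52 - 5^2)/9 = 27/9 = 3, a_5 = floor((7 + 5)/3) = 4.
  m_6 = 3*4 - 5 = 7, d_6 = (52 - 7^2)/3 = 3/3 = 1, a_6 = floor((7 + 7)/1) = 14.
  m_7 = 1*14 - 7 = 7, d_7 = (52 - 7^2)/1 = 3/1 = 3: (m_7, d_7) = (m_1, d_1) = (7, 3), so from here the quotients repeat a_1, ..., a_6; the period length is 6.
So sqrt(52) = [7; (4, 1, 2, 1, 4, 14)] with period length k = 6.
k is even, so the fundamental solution of x^2 - 52y^2 = 1 is (p_{k-1}, q_{k-1}) = (p_5, q_5); compute convergents through index 5.
Convergents (p_i = a_i*p_{i-1} + p_{i-2}, q_i = a_i*q_{i-1} + q_{i-2} with p_{-2}=0, p_{-1}=1, q_{-2}=1, q_{-1}=0):
  i=0: a_0=7, p_0 = 7*1 + 0 = 7, q_0 = 7*0 + 1 = 1.
  i=1: a_1=4, p_1 = 4*7 + 1 = 29, q_1 = 4*1 + 0 = 4.
  i=2: a_2=1, p_2 = 1*29 + 7 = 36, q_2 = 1*4 + 1 = 5.
  i=3: a_3=2, p_3 = 2*36 + 29 = 101, q_3 = 2*5 + 4 = 14.
  i=4: a_4=1, p_4 = 1*101 + 36 = 137, q_4 = 1*14 + 5 = 19.
  i=5: a_5=4, p_5 = 4*137 + 101 = 649, q_5 = 4*19 + 14 = 90.
Check: 649^2 - 52*90^2 = 421201 - 421200 = 1, so (x, y) = (649, 90) solves the equation, and by the theorem it is the least positive solution.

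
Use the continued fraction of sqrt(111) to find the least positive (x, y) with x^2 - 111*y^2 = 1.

First expand sqrt(111) as a continued fraction. With x_i = (sqrt(111) + m_i)/d_i and (m_0, d_0) = (0, 1): a_0 = floor(sqrt(111)) = 10, since 10^2 = 100 <= 111 < 121 = 11^2.
Iterate m_{i+1} = d_i*a_i - m_i, d_{i+1} = (111 - m_{i+1}^2)/d_i, a_{i+1} = floor((a_0 + m_{i+1})/d_{i+1}):
  m_1 = 1*10 - 0 = 10, d_1 = (111 - 10^2)/1 = 11/1 = 11, a_1 = floor((10 + 10)/11) = 1.
  m_2 = 11*1 - 10 = 1, d_2 = (111 - 1^2)/11 = 110/11 = 10, a_2 = floor((10 + 1)/10) = 1.
  m_3 = 10*1 - 1 = 9, d_3 = (111 - 9^2)/10 = 30/10 = 3, a_3 = floor((10 + 9)/3) = 6.
  m_4 = 3*6 - 9 = 9, d_4 = (111 - 9^2)/3 = 30/3 = 10, a_4 = floor((10 + 9)/10) = 1.
  m_5 = 10*1 - 9 = 1, d_5 = (111 - 1^2)/10 = 110/10 = 11, a_5 = floor((10 + 1)/11) = 1.
  m_6 = 11*1 - 1 = 10, d_6 = (111 - 10^2)/11 = 11/11 = 1, a_6 = floor((10 + 10)/1) = 20.
  m_7 = 1*20 - 10 = 10, d_7 = (111 - 10^2)/1 = 11/1 = 11: (m_7, d_7) = (m_1, d_1) = (10, 11), so from here the quotients repeat a_1, ..., a_6; the period length is 6.
So sqrt(111) = [10; (1, 1, 6, 1, 1, 20)] with period length k = 6.
k is even, so the fundamental solution of x^2 - 111y^2 = 1 is (p_{k-1}, q_{k-1}) = (p_5, q_5); compute convergents through index 5.
Convergents (p_i = a_i*p_{i-1} + p_{i-2}, q_i = a_i*q_{i-1} + q_{i-2} with p_{-2}=0, p_{-1}=1, q_{-2}=1, q_{-1}=0):
  i=0: a_0=10, p_0 = 10*1 + 0 = 10, q_0 = 10*0 + 1 = 1.
  i=1: a_1=1, p_1 = 1*10 + 1 = 11, q_1 = 1*1 + 0 = 1.
  i=2: a_2=1, p_2 = 1*11 + 10 = 21, q_2 = 1*1 + 1 = 2.
  i=3: a_3=6, p_3 = 6*21 + 11 = 137, q_3 = 6*2 + 1 = 13.
  i=4: a_4=1, p_4 = 1*137 + 21 = 158, q_4 = 1*13 + 2 = 15.
  i=5: a_5=1, p_5 = 1*158 + 137 = 295, q_5 = 1*15 + 13 = 28.
Check: 295^2 - 111*28^2 = 87025 - 87024 = 1, so (x, y) = (295, 28) solves the equation, and by the theorem it is the least positive solution.

(x, y) = (295, 28)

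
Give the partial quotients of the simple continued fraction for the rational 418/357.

[1; 5, 1, 5, 1, 3, 2]

Run the Euclidean algorithm on 418 and 357; the successive quotients are the partial quotients a_0, a_1, ... (each step inverts the fractional part left over by the previous one):
  418 = 1*357 + 61, so a_0 = 1.
  357 = 5*61 + 52, so a_1 = 5.
  61 = 1*52 + 9, so a_2 = 1.
  52 = 5*9 + 7, so a_3 = 5.
  9 = 1*7 + 2, so a_4 = 1.
  7 = 3*2 + 1, so a_5 = 3.
  2 = 2*1 + 0, so a_6 = 2.
The remainder reaches 0 after 7 divisions, so the expansion has 7 partial quotients, read off in order.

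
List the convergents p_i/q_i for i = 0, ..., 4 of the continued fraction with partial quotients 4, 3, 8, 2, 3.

4/1, 13/3, 108/25, 229/53, 795/184

Using the convergent recurrence p_i = a_i*p_{i-1} + p_{i-2}, q_i = a_i*q_{i-1} + q_{i-2} with p_{-2}=0, p_{-1}=1, q_{-2}=1, q_{-1}=0:
  i=0: a_0=4, p_0 = 4*1 + 0 = 4, q_0 = 4*0 + 1 = 1.
  i=1: a_1=3, p_1 = 3*4 + 1 = 13, q_1 = 3*1 + 0 = 3.
  i=2: a_2=8, p_2 = 8*13 + 4 = 108, q_2 = 8*3 + 1 = 25.
  i=3: a_3=2, p_3 = 2*108 + 13 = 229, q_3 = 2*25 + 3 = 53.
  i=4: a_4=3, p_4 = 3*229 + 108 = 795, q_4 = 3*53 + 25 = 184.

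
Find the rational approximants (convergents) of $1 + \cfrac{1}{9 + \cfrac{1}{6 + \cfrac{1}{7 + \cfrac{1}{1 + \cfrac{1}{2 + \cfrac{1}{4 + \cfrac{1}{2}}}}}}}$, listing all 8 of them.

1/1, 10/9, 61/55, 437/394, 498/449, 1433/1292, 6230/5617, 13893/12526

Using the convergent recurrence p_i = a_i*p_{i-1} + p_{i-2}, q_i = a_i*q_{i-1} + q_{i-2} with p_{-2}=0, p_{-1}=1, q_{-2}=1, q_{-1}=0:
  i=0: a_0=1, p_0 = 1*1 + 0 = 1, q_0 = 1*0 + 1 = 1.
  i=1: a_1=9, p_1 = 9*1 + 1 = 10, q_1 = 9*1 + 0 = 9.
  i=2: a_2=6, p_2 = 6*10 + 1 = 61, q_2 = 6*9 + 1 = 55.
  i=3: a_3=7, p_3 = 7*61 + 10 = 437, q_3 = 7*55 + 9 = 394.
  i=4: a_4=1, p_4 = 1*437 + 61 = 498, q_4 = 1*394 + 55 = 449.
  i=5: a_5=2, p_5 = 2*498 + 437 = 1433, q_5 = 2*449 + 394 = 1292.
  i=6: a_6=4, p_6 = 4*1433 + 498 = 6230, q_6 = 4*1292 + 449 = 5617.
  i=7: a_7=2, p_7 = 2*6230 + 1433 = 13893, q_7 = 2*5617 + 1292 = 12526.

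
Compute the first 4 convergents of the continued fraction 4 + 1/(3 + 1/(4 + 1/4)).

4/1, 13/3, 56/13, 237/55

Using the convergent recurrence p_i = a_i*p_{i-1} + p_{i-2}, q_i = a_i*q_{i-1} + q_{i-2} with p_{-2}=0, p_{-1}=1, q_{-2}=1, q_{-1}=0:
  i=0: a_0=4, p_0 = 4*1 + 0 = 4, q_0 = 4*0 + 1 = 1.
  i=1: a_1=3, p_1 = 3*4 + 1 = 13, q_1 = 3*1 + 0 = 3.
  i=2: a_2=4, p_2 = 4*13 + 4 = 56, q_2 = 4*3 + 1 = 13.
  i=3: a_3=4, p_3 = 4*56 + 13 = 237, q_3 = 4*13 + 3 = 55.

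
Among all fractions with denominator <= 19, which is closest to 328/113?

Expand x = 328/113 as a continued fraction with the Euclidean algorithm:
  328 = 2*113 + 102, so a_0 = 2.
  113 = 1*102 + 11, so a_1 = 1.
  102 = 9*11 + 3, so a_2 = 9.
  11 = 3*3 + 2, so a_3 = 3.
  3 = 1*2 + 1, so a_4 = 1.
  2 = 2*1 + 0, so a_5 = 2.
so x = [2; 1, 9, 3, 1, 2].
Convergents (p_i = a_i*p_{i-1} + p_{i-2}, q_i = a_i*q_{i-1} + q_{i-2} with p_{-2}=0, p_{-1}=1, q_{-2}=1, q_{-1}=0), until the denominator exceeds 19:
  i=0: a_0=2, p_0 = 2*1 + 0 = 2, q_0 = 2*0 + 1 = 1.
  i=1: a_1=1, p_1 = 1*2 + 1 = 3, q_1 = 1*1 + 0 = 1.
  i=2: a_2=9, p_2 = 9*3 + 2 = 29, q_2 = 9*1 + 1 = 10.
  i=3: a_3=3, p_3 = 3*29 + 3 = 90, q_3 = 3*10 + 1 = 31.
q_3 = 31 > 19, so the last convergent with denominator <= 19 is p_2/q_2 = 29/10.
The closest fraction with denominator <= 19 is either p_2/q_2 or the intermediate fraction (k*p_2 + p_1)/(k*q_2 + q_1) with the largest k >= 1 whose denominator stays <= 19; these approach x as k grows, and every other convergent or intermediate fraction in range is farther away.
Largest k: floor((19 - q_1)/q_2) = floor((19 - 1)/10) = 1.
That gives (1*29 + 3)/(1*10 + 1) = 32/11.
Compare the errors: |x - 29/10| = |328*10 - 29*113|/(113*10) = 3/1130, and |x - 32/11| = |328*11 - 32*113|/(113*11) = 8/1243.
Cross-multiplying, 3*1243 = 3729 < 9040 = 8*1130, so 3/1130 is smaller: the convergent 29/10 is closer to x than 32/11.

29/10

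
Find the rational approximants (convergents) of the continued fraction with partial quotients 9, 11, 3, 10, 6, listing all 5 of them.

Using the convergent recurrence p_i = a_i*p_{i-1} + p_{i-2}, q_i = a_i*q_{i-1} + q_{i-2} with p_{-2}=0, p_{-1}=1, q_{-2}=1, q_{-1}=0:
  i=0: a_0=9, p_0 = 9*1 + 0 = 9, q_0 = 9*0 + 1 = 1.
  i=1: a_1=11, p_1 = 11*9 + 1 = 100, q_1 = 11*1 + 0 = 11.
  i=2: a_2=3, p_2 = 3*100 + 9 = 309, q_2 = 3*11 + 1 = 34.
  i=3: a_3=10, p_3 = 10*309 + 100 = 3190, q_3 = 10*34 + 11 = 351.
  i=4: a_4=6, p_4 = 6*3190 + 309 = 19449, q_4 = 6*351 + 34 = 2140.

9/1, 100/11, 309/34, 3190/351, 19449/2140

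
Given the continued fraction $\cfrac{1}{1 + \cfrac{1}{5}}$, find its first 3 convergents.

Using the convergent recurrence p_i = a_i*p_{i-1} + p_{i-2}, q_i = a_i*q_{i-1} + q_{i-2} with p_{-2}=0, p_{-1}=1, q_{-2}=1, q_{-1}=0:
  i=0: a_0=0, p_0 = 0*1 + 0 = 0, q_0 = 0*0 + 1 = 1.
  i=1: a_1=1, p_1 = 1*0 + 1 = 1, q_1 = 1*1 + 0 = 1.
  i=2: a_2=5, p_2 = 5*1 + 0 = 5, q_2 = 5*1 + 1 = 6.

0/1, 1/1, 5/6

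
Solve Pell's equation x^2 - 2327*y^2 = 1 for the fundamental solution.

First expand sqrt(2327) as a continued fraction. With x_i = (sqrt(2327) + m_i)/d_i and (m_0, d_0) = (0, 1): a_0 = floor(sqrt(2327)) = 48, since 48^2 = 2304 <= 2327 < 2401 = 49^2.
Iterate m_{i+1} = d_i*a_i - m_i, d_{i+1} = (2327 - m_{i+1}^2)/d_i, a_{i+1} = floor((a_0 + m_{i+1})/d_{i+1}):
  m_1 = 1*48 - 0 = 48, d_1 = (2327 - 48^2)/1 = 23/1 = 23, a_1 = floor((48 + 48)/23) = 4.
  m_2 = 23*4 - 48 = 44, d_2 = (2327 - 44^2)/23 = 391/23 = 17, a_2 = floor((48 + 44)/17) = 5.
  m_3 = 17*5 - 44 = 41, d_3 = (2327 - 41^2)/17 = 646/17 = 38, a_3 = floor((48 + 41)/38) = 2.
  m_4 = 38*2 - 41 = 35, d_4 = (2327 - 35^2)/38 = 1102/38 = 29, a_4 = floor((48 + 35)/29) = 2.
  m_5 = 29*2 - 35 = 23, d_5 = (2327 - 23^2)/29 = 1798/29 = 62, a_5 = floor((48 + 23)/62) = 1.
  m_6 = 62*1 - 23 = 39, d_6 = (2327 - 39^2)/62 = 806/62 = 13, a_6 = floor((48 + 39)/13) = 6.
  m_7 = 13*6 - 39 = 39, d_7 = (2327 - 39^2)/13 = 806/13 = 62, a_7 = floor((48 + 39)/62) = 1.
  m_8 = 62*1 - 39 = 23, d_8 = (2327 - 23^2)/62 = 1798/62 = 29, a_8 = floor((48 + 23)/29) = 2.
  m_9 = 29*2 - 23 = 35, d_9 = (2327 - 35^2)/29 = 1102/29 = 38, a_9 = floor((48 + 35)/38) = 2.
  m_10 = 38*2 - 35 = 41, d_10 = (2327 - 41^2)/38 = 646/38 = 17, a_10 = floor((48 + 41)/17) = 5.
  m_11 = 17*5 - 41 = 44, d_11 = (2327 - 44^2)/17 = 391/17 = 23, a_11 = floor((48 + 44)/23) = 4.
  m_12 = 23*4 - 44 = 48, d_12 = (2327 - 48^2)/23 = 23/23 = 1, a_12 = floor((48 + 48)/1) = 96.
  m_13 = 1*96 - 48 = 48, d_13 = (2327 - 48^2)/1 = 23/1 = 23: (m_13, d_13) = (m_1, d_1) = (48, 23), so from here the quotients repeat a_1, ..., a_12; the period length is 12.
So sqrt(2327) = [48; (4, 5, 2, 2, 1, 6, 1, 2, 2, 5, 4, 96)] with period length k = 12.
k is even, so the fundamental solution of x^2 - 2327y^2 = 1 is (p_{k-1}, q_{k-1}) = (p_11, q_11); compute convergents through index 11.
Convergents (p_i = a_i*p_{i-1} + p_{i-2}, q_i = a_i*q_{i-1} + q_{i-2} with p_{-2}=0, p_{-1}=1, q_{-2}=1, q_{-1}=0):
  i=0: a_0=48, p_0 = 48*1 + 0 = 48, q_0 = 48*0 + 1 = 1.
  i=1: a_1=4, p_1 = 4*48 + 1 = 193, q_1 = 4*1 + 0 = 4.
  i=2: a_2=5, p_2 = 5*193 + 48 = 1013, q_2 = 5*4 + 1 = 21.
  i=3: a_3=2, p_3 = 2*1013 + 193 = 2219, q_3 = 2*21 + 4 = 46.
  i=4: a_4=2, p_4 = 2*2219 + 1013 = 5451, q_4 = 2*46 + 21 = 113.
  i=5: a_5=1, p_5 = 1*5451 + 2219 = 7670, q_5 = 1*113 + 46 = 159.
  i=6: a_6=6, p_6 = 6*7670 + 5451 = 51471, q_6 = 6*159 + 113 = 1067.
  i=7: a_7=1, p_7 = 1*51471 + 7670 = 59141, q_7 = 1*1067 + 159 = 1226.
  i=8: a_8=2, p_8 = 2*59141 + 51471 = 169753, q_8 = 2*1226 + 1067 = 3519.
  i=9: a_9=2, p_9 = 2*169753 + 59141 = 398647, q_9 = 2*3519 + 1226 = 8264.
  i=10: a_10=5, p_10 = 5*398647 + 169753 = 2162988, q_10 = 5*8264 + 3519 = 44839.
  i=11: a_11=4, p_11 = 4*2162988 + 398647 = 9050599, q_11 = 4*44839 + 8264 = 187620.
Check: 9050599^2 - 2327*187620^2 = 81913342258801 - 81913342258800 = 1, so (x, y) = (9050599, 187620) solves the equation, and by the theorem it is the least positive solution.

(x, y) = (9050599, 187620)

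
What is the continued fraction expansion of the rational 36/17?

[2; 8, 2]

Run the Euclidean algorithm on 36 and 17; the successive quotients are the partial quotients a_0, a_1, ... (each step inverts the fractional part left over by the previous one):
  36 = 2*17 + 2, so a_0 = 2.
  17 = 8*2 + 1, so a_1 = 8.
  2 = 2*1 + 0, so a_2 = 2.
The remainder reaches 0 after 3 divisions, so the expansion has 3 partial quotients, read off in order.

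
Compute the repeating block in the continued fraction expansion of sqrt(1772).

Write x_i = (sqrt(1772) + m_i)/d_i with (m_0, d_0) = (0, 1). a_0 = floor(sqrt(1772)) = 42, since 42^2 = 1764 <= 1772 < 1849 = 43^2.
Iterate m_{i+1} = d_i*a_i - m_i, d_{i+1} = (1772 - m_{i+1}^2)/d_i, a_{i+1} = floor((a_0 + m_{i+1})/d_{i+1}):
  m_1 = 1*42 - 0 = 42, d_1 = (1772 - 42^2)/1 = 8/1 = 8, a_1 = floor((42 + 42)/8) = 10.
  m_2 = 8*10 - 42 = 38, d_2 = (1772 - 38^2)/8 = 328/8 = 41, a_2 = floor((42 + 38)/41) = 1.
  m_3 = 41*1 - 38 = 3, d_3 = (1772 - 3^2)/41 = 1763/41 = 43, a_3 = floor((42 + 3)/43) = 1.
  m_4 = 43*1 - 3 = 40, d_4 = (1772 - 40^2)/43 = 172/43 = 4, a_4 = floor((42 + 40)/4) = 20.
  m_5 = 4*20 - 40 = 40, d_5 = (1772 - 40^2)/4 = 172/4 = 43, a_5 = floor((42 + 40)/43) = 1.
  m_6 = 43*1 - 40 = 3, d_6 = (1772 - 3^2)/43 = 1763/43 = 41, a_6 = floor((42 + 3)/41) = 1.
  m_7 = 41*1 - 3 = 38, d_7 = (1772 - 38^2)/41 = 328/41 = 8, a_7 = floor((42 + 38)/8) = 10.
  m_8 = 8*10 - 38 = 42, d_8 = (1772 - 42^2)/8 = 8/8 = 1, a_8 = floor((42 + 42)/1) = 84.
  m_9 = 1*84 - 42 = 42, d_9 = (1772 - 42^2)/1 = 8/1 = 8: (m_9, d_9) = (m_1, d_1) = (42, 8), so from here the quotients repeat a_1, ..., a_8; the period length is 8.
Hence the expansion of sqrt(1772) is a_0 = 42 followed by the repeating block 10, 1, 1, 20, 1, 1, 10, 84 (period 8).

[42; (10, 1, 1, 20, 1, 1, 10, 84)]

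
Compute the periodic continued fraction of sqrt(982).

Write x_i = (sqrt(982) + m_i)/d_i with (m_0, d_0) = (0, 1). a_0 = floor(sqrt(982)) = 31, since 31^2 = 961 <= 982 < 1024 = 32^2.
Iterate m_{i+1} = d_i*a_i - m_i, d_{i+1} = (982 - m_{i+1}^2)/d_i, a_{i+1} = floor((a_0 + m_{i+1})/d_{i+1}):
  m_1 = 1*31 - 0 = 31, d_1 = (982 - 31^2)/1 = 21/1 = 21, a_1 = floor((31 + 31)/21) = 2.
  m_2 = 21*2 - 31 = 11, d_2 = (982 - 11^2)/21 = 861/21 = 41, a_2 = floor((31 + 11)/41) = 1.
  m_3 = 41*1 - 11 = 30, d_3 = (982 - 30^2)/41 = 82/41 = 2, a_3 = floor((31 + 30)/2) = 30.
  m_4 = 2*30 - 30 = 30, d_4 = (982 - 30^2)/2 = 82/2 = 41, a_4 = floor((31 + 30)/41) = 1.
  m_5 = 41*1 - 30 = 11, d_5 = (982 - 11^2)/41 = 861/41 = 21, a_5 = floor((31 + 11)/21) = 2.
  m_6 = 21*2 - 11 = 31, d_6 = (982 - 31^2)/21 = 21/21 = 1, a_6 = floor((31 + 31)/1) = 62.
  m_7 = 1*62 - 31 = 31, d_7 = (982 - 31^2)/1 = 21/1 = 21: (m_7, d_7) = (m_1, d_1) = (31, 21), so from here the quotients repeat a_1, ..., a_6; the period length is 6.
Hence the expansion of sqrt(982) is a_0 = 31 followed by the repeating block 2, 1, 30, 1, 2, 62 (period 6).

[31; (2, 1, 30, 1, 2, 62)]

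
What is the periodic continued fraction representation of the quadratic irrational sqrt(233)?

Write x_i = (sqrt(233) + m_i)/d_i with (m_0, d_0) = (0, 1). a_0 = floor(sqrt(233)) = 15, since 15^2 = 225 <= 233 < 256 = 16^2.
Iterate m_{i+1} = d_i*a_i - m_i, d_{i+1} = (233 - m_{i+1}^2)/d_i, a_{i+1} = floor((a_0 + m_{i+1})/d_{i+1}):
  m_1 = 1*15 - 0 = 15, d_1 = (233 - 15^2)/1 = 8/1 = 8, a_1 = floor((15 + 15)/8) = 3.
  m_2 = 8*3 - 15 = 9, d_2 = (233 - 9^2)/8 = 152/8 = 19, a_2 = floor((15 + 9)/19) = 1.
  m_3 = 19*1 - 9 = 10, d_3 = (233 - 10^2)/19 = 133/19 = 7, a_3 = floor((15 + 10)/7) = 3.
  m_4 = 7*3 - 10 = 11, d_4 = (233 - 11^2)/7 = 112/7 = 16, a_4 = floor((15 + 11)/16) = 1.
  m_5 = 16*1 - 11 = 5, d_5 = (233 - 5^2)/16 = 208/16 = 13, a_5 = floor((15 + 5)/13) = 1.
  m_6 = 13*1 - 5 = 8, d_6 = (233 - 8^2)/13 = 169/13 = 13, a_6 = floor((15 + 8)/13) = 1.
  m_7 = 13*1 - 8 = 5, d_7 = (233 - 5^2)/13 = 208/13 = 16, a_7 = floor((15 + 5)/16) = 1.
  m_8 = 16*1 - 5 = 11, d_8 = (233 - 11^2)/16 = 112/16 = 7, a_8 = floor((15 + 11)/7) = 3.
  m_9 = 7*3 - 11 = 10, d_9 = (233 - 10^2)/7 = 133/7 = 19, a_9 = floor((15 + 10)/19) = 1.
  m_10 = 19*1 - 10 = 9, d_10 = (233 - 9^2)/19 = 152/19 = 8, a_10 = floor((15 + 9)/8) = 3.
  m_11 = 8*3 - 9 = 15, d_11 = (233 - 15^2)/8 = 8/8 = 1, a_11 = floor((15 + 15)/1) = 30.
  m_12 = 1*30 - 15 = 15, d_12 = (233 - 15^2)/1 = 8/1 = 8: (m_12, d_12) = (m_1, d_1) = (15, 8), so from here the quotients repeat a_1, ..., a_11; the period length is 11.
Hence the expansion of sqrt(233) is a_0 = 15 followed by the repeating block 3, 1, 3, 1, 1, 1, 1, 3, 1, 3, 30 (period 11).

[15; (3, 1, 3, 1, 1, 1, 1, 3, 1, 3, 30)]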